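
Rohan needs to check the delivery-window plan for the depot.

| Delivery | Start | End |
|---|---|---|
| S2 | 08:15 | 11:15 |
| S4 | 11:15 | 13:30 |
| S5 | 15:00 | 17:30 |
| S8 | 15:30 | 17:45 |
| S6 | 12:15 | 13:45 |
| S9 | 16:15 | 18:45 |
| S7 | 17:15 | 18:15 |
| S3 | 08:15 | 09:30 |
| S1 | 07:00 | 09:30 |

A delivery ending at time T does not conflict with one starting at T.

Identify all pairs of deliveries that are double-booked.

S1 & S2, S1 & S3, S2 & S3, S4 & S6, S5 & S7, S5 & S8, S5 & S9, S7 & S8, S7 & S9, S8 & S9

Two intervals overlap when each starts before the other ends.
Sorted by start: S1, S2, S3, S4, S6, S5, S8, S9, S7.
S2 starts before S1 ends → S1 and S2 overlap.
S3 starts before S1 ends → S1 and S3 overlap.
S4 starts after S1 ends; S1 is clear from here.
S3 starts before S2 ends → S2 and S3 overlap.
S4 starts exactly when S2 ends (back-to-back, no overlap); S2 is clear from here.
S4 starts after S3 ends; S3 is clear from here.
S6 starts before S4 ends → S4 and S6 overlap.
S5 starts after S4 ends; S4 is clear from here.
S5 starts after S6 ends; S6 is clear from here.
S8 starts before S5 ends → S5 and S8 overlap.
S9 starts before S5 ends → S5 and S9 overlap.
S7 starts before S5 ends → S5 and S7 overlap.
S9 starts before S8 ends → S8 and S9 overlap.
S7 starts before S8 ends → S8 and S7 overlap.
S7 starts before S9 ends → S9 and S7 overlap.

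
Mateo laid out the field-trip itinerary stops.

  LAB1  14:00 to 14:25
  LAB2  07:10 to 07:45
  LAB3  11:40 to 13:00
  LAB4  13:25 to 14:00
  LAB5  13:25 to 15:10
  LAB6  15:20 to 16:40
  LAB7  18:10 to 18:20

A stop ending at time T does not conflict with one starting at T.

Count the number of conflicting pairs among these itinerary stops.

Sorted by start: LAB2, LAB3, LAB4, LAB5, LAB1, LAB6, LAB7.
LAB3 starts after LAB2 ends; LAB2 is clear from here.
LAB4 starts after LAB3 ends; LAB3 is clear from here.
LAB5 starts before LAB4 ends → LAB4 and LAB5 overlap.
LAB1 starts exactly when LAB4 ends (back-to-back, no overlap); LAB4 is clear from here.
LAB1 starts before LAB5 ends → LAB5 and LAB1 overlap.
LAB6 starts after LAB5 ends; LAB5 is clear from here.
LAB6 starts after LAB1 ends; LAB1 is clear from here.
LAB7 starts after LAB6 ends.
Overlapping pairs: LAB1 & LAB5, LAB4 & LAB5 — 2 in total.

2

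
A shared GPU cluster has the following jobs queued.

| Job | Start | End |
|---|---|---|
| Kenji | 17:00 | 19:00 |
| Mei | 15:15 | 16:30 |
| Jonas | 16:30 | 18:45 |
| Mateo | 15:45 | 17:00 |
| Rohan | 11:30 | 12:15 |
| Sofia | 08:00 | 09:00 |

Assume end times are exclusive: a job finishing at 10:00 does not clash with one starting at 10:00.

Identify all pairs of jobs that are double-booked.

Jonas & Kenji, Jonas & Mateo, Mateo & Mei

Sorted by start: Sofia, Rohan, Mei, Mateo, Jonas, Kenji.
Rohan starts after Sofia ends; Sofia is clear from here.
Mei starts after Rohan ends; Rohan is clear from here.
Mateo starts before Mei ends → Mei and Mateo overlap.
Jonas starts exactly when Mei ends (back-to-back, no overlap); Mei is clear from here.
Jonas starts before Mateo ends → Mateo and Jonas overlap.
Kenji starts exactly when Mateo ends (back-to-back, no overlap).
Kenji starts before Jonas ends → Jonas and Kenji overlap.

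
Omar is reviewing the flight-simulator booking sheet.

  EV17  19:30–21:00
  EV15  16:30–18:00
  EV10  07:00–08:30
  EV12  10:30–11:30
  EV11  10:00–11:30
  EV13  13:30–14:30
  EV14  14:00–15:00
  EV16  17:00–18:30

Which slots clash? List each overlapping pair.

EV11 & EV12, EV13 & EV14, EV15 & EV16

Check each pair: they overlap iff neither finishes before the other starts.
Sorted by start: EV10, EV11, EV12, EV13, EV14, EV15, EV16, EV17.
EV11 starts after EV10 ends, so EV10 has no further overlaps.
EV12 starts before EV11 ends → EV11 and EV12 overlap.
EV13 starts after EV11 ends, so EV11 has no further overlaps.
EV13 starts after EV12 ends, so EV12 has no further overlaps.
EV14 starts before EV13 ends → EV13 and EV14 overlap.
EV15 starts after EV13 ends, so EV13 has no further overlaps.
EV15 starts after EV14 ends, so EV14 has no further overlaps.
EV16 starts before EV15 ends → EV15 and EV16 overlap.
EV17 starts after EV15 ends.
EV17 starts after EV16 ends.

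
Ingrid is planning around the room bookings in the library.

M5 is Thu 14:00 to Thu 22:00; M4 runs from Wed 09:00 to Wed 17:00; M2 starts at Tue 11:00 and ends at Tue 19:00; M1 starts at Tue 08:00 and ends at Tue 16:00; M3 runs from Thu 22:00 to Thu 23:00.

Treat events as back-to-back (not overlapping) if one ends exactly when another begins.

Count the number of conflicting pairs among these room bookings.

Check each pair: they overlap iff neither finishes before the other starts.
Sorted by start: M1, M2, M4, M5, M3.
M2 starts before M1 ends → M1 and M2 overlap.
M4 starts after M1 ends; M1 is clear from here.
M4 starts after M2 ends; M2 is clear from here.
M5 starts after M4 ends; M4 is clear from here.
M3 starts exactly when M5 ends (back-to-back, no overlap).
Overlapping pairs: M1 & M2 — 1 in total.

1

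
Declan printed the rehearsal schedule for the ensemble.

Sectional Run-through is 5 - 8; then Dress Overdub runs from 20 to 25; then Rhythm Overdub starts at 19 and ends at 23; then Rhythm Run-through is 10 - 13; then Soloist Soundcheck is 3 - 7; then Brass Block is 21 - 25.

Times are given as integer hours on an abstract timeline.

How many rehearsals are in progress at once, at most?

Sort all start/end points and keep a running count:
3 start Soloist Soundcheck → 1
5 start Sectional Run-through → 2
7 end Soloist Soundcheck → 1
8 end Sectional Run-through → 0
10 start Rhythm Run-through → 1
13 end Rhythm Run-through → 0
19 start Rhythm Overdub → 1
20 start Dress Overdub → 2
21 start Brass Block → 3
23 end Rhythm Overdub → 2
25 end Brass Block → 1
25 end Dress Overdub → 0
Peak is 3, at 21 (Brass Block, Dress Overdub, Rhythm Overdub).

3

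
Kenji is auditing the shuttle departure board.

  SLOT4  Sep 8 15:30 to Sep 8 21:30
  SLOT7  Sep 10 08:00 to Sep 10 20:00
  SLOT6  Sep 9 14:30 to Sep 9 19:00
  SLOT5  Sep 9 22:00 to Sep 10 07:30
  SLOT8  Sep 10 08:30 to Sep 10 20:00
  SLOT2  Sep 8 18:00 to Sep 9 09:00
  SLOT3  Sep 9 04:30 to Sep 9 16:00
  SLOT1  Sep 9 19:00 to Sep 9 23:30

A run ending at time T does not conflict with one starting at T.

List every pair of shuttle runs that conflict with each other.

Check each pair: they overlap iff neither finishes before the other starts.
Sorted by start: SLOT4, SLOT2, SLOT3, SLOT6, SLOT1, SLOT5, SLOT7, SLOT8.
SLOT2 starts before SLOT4 ends → SLOT4 and SLOT2 overlap.
SLOT3 starts after SLOT4 ends, so SLOT4 has no further overlaps.
SLOT3 starts before SLOT2 ends → SLOT2 and SLOT3 overlap.
SLOT6 starts after SLOT2 ends, so SLOT2 has no further overlaps.
SLOT6 starts before SLOT3 ends → SLOT3 and SLOT6 overlap.
SLOT1 starts after SLOT3 ends, so SLOT3 has no further overlaps.
SLOT1 starts exactly when SLOT6 ends (back-to-back, no overlap), so SLOT6 has no further overlaps.
SLOT5 starts before SLOT1 ends → SLOT1 and SLOT5 overlap.
SLOT7 starts after SLOT1 ends, so SLOT1 has no further overlaps.
SLOT7 starts after SLOT5 ends, so SLOT5 has no further overlaps.
SLOT8 starts before SLOT7 ends → SLOT7 and SLOT8 overlap.

SLOT1 & SLOT5, SLOT2 & SLOT3, SLOT2 & SLOT4, SLOT3 & SLOT6, SLOT7 & SLOT8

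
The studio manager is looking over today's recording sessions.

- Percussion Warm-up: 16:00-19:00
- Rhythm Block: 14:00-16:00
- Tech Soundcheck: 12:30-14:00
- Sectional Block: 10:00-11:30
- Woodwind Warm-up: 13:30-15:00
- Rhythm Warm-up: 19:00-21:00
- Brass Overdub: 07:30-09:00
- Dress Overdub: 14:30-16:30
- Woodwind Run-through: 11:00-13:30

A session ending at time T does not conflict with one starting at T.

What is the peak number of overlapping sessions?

Walk through starts and ends in time order (an end at T is processed before a start at T):
07:30 start Brass Overdub → 1
09:00 end Brass Overdub → 0
10:00 start Sectional Block → 1
11:00 start Woodwind Run-through → 2
11:30 end Sectional Block → 1
12:30 start Tech Soundcheck → 2
13:30 end Woodwind Run-through → 1
13:30 start Woodwind Warm-up → 2
14:00 end Tech Soundcheck → 1
14:00 start Rhythm Block → 2
14:30 start Dress Overdub → 3
15:00 end Woodwind Warm-up → 2
16:00 end Rhythm Block → 1
16:00 start Percussion Warm-up → 2
16:30 end Dress Overdub → 1
19:00 end Percussion Warm-up → 0
19:00 start Rhythm Warm-up → 1
21:00 end Rhythm Warm-up → 0
Peak is 3, at 14:30 (Dress Overdub, Rhythm Block, Woodwind Warm-up).

3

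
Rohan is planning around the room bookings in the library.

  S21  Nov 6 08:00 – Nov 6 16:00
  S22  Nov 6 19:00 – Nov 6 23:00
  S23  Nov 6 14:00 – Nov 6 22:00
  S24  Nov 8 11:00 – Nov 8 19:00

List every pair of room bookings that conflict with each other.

Sorted by start: S21, S23, S22, S24.
S23 starts before S21 ends → S21 and S23 overlap.
S22 starts after S21 ends; S21 is clear from here.
S22 starts before S23 ends → S23 and S22 overlap.
S24 starts after S23 ends.
S24 starts after S22 ends.

S21 & S23, S22 & S23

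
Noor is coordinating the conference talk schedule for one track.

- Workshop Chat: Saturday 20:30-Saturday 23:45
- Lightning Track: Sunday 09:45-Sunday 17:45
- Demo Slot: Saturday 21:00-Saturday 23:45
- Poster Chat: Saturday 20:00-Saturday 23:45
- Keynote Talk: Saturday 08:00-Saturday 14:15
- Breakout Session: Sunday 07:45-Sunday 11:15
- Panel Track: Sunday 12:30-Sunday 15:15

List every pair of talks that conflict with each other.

Two intervals overlap when each starts before the other ends.
Sorted by start: Keynote Talk, Poster Chat, Workshop Chat, Demo Slot, Breakout Session, Lightning Track, Panel Track.
Poster Chat starts after Keynote Talk ends; Keynote Talk is clear from here.
Workshop Chat starts before Poster Chat ends → Poster Chat and Workshop Chat overlap.
Demo Slot starts before Poster Chat ends → Poster Chat and Demo Slot overlap.
Breakout Session starts after Poster Chat ends; Poster Chat is clear from here.
Demo Slot starts before Workshop Chat ends → Workshop Chat and Demo Slot overlap.
Breakout Session starts after Workshop Chat ends; Workshop Chat is clear from here.
Breakout Session starts after Demo Slot ends; Demo Slot is clear from here.
Lightning Track starts before Breakout Session ends → Breakout Session and Lightning Track overlap.
Panel Track starts after Breakout Session ends.
Panel Track starts before Lightning Track ends → Lightning Track and Panel Track overlap.

Breakout Session & Lightning Track, Demo Slot & Poster Chat, Demo Slot & Workshop Chat, Lightning Track & Panel Track, Poster Chat & Workshop Chat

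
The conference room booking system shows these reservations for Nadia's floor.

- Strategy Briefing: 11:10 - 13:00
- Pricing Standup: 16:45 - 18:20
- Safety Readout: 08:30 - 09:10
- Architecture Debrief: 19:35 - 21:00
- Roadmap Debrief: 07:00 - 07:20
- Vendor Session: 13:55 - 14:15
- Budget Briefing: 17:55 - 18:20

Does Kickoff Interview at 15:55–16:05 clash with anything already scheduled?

No — it doesn't clash with anything

Roadmap Debrief: ends 07:20 at or before Kickoff Interview starts 15:55 → clear.
Safety Readout: ends 09:10 at or before Kickoff Interview starts 15:55 → clear.
Strategy Briefing: ends 13:00 at or before Kickoff Interview starts 15:55 → clear.
Vendor Session: ends 14:15 at or before Kickoff Interview starts 15:55 → clear.
Pricing Standup: starts 16:45 at or after Kickoff Interview ends 16:05 → clear.
Budget Briefing: starts 17:55 at or after Kickoff Interview ends 16:05 → clear.
Architecture Debrief: starts 19:35 at or after Kickoff Interview ends 16:05 → clear.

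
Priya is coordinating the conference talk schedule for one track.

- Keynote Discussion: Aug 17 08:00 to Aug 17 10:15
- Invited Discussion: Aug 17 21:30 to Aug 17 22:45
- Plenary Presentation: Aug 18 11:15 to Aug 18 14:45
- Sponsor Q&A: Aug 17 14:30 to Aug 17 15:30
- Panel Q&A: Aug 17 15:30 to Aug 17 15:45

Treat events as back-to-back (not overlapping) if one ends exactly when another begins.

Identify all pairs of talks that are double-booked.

no conflicts

Two intervals overlap when each starts before the other ends.
Sorted by start: Keynote Discussion, Sponsor Q&A, Panel Q&A, Invited Discussion, Plenary Presentation.
Sponsor Q&A starts after Keynote Discussion ends, so Keynote Discussion has no further overlaps.
Panel Q&A starts exactly when Sponsor Q&A ends (back-to-back, no overlap), so Sponsor Q&A has no further overlaps.
Invited Discussion starts after Panel Q&A ends, so Panel Q&A has no further overlaps.
Plenary Presentation starts after Invited Discussion ends.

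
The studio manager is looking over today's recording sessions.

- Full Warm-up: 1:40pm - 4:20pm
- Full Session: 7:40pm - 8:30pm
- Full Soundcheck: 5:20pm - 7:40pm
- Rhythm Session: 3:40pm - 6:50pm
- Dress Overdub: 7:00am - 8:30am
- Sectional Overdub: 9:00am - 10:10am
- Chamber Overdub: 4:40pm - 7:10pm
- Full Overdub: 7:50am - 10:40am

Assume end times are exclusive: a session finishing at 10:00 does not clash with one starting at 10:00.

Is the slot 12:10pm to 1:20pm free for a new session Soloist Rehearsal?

Dress Overdub: ends 8:30am at or before Soloist Rehearsal starts 12:10pm → clear.
Full Overdub: ends 10:40am at or before Soloist Rehearsal starts 12:10pm → clear.
Sectional Overdub: ends 10:10am at or before Soloist Rehearsal starts 12:10pm → clear.
Full Warm-up: starts 1:40pm at or after Soloist Rehearsal ends 1:20pm → clear.
Rhythm Session: starts 3:40pm at or after Soloist Rehearsal ends 1:20pm → clear.
Chamber Overdub: starts 4:40pm at or after Soloist Rehearsal ends 1:20pm → clear.
Full Soundcheck: starts 5:20pm at or after Soloist Rehearsal ends 1:20pm → clear.
Full Session: starts 7:40pm at or after Soloist Rehearsal ends 1:20pm → clear.

Yes — the slot is free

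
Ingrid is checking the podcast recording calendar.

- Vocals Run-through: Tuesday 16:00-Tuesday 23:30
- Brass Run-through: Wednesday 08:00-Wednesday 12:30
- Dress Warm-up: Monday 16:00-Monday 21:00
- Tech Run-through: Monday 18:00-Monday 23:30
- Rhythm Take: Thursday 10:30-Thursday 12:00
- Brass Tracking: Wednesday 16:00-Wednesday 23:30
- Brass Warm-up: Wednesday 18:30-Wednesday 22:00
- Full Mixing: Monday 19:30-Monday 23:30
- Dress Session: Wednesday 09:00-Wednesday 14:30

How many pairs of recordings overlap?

Sorted by start: Dress Warm-up, Tech Run-through, Full Mixing, Vocals Run-through, Brass Run-through, Dress Session, Brass Tracking, Brass Warm-up, Rhythm Take.
Tech Run-through starts before Dress Warm-up ends → Dress Warm-up and Tech Run-through overlap.
Full Mixing starts before Dress Warm-up ends → Dress Warm-up and Full Mixing overlap.
Vocals Run-through starts after Dress Warm-up ends, so nothing later overlaps Dress Warm-up either.
Full Mixing starts before Tech Run-through ends → Tech Run-through and Full Mixing overlap.
Vocals Run-through starts after Tech Run-through ends, so nothing later overlaps Tech Run-through either.
Vocals Run-through starts after Full Mixing ends, so nothing later overlaps Full Mixing either.
Brass Run-through starts after Vocals Run-through ends, so nothing later overlaps Vocals Run-through either.
Dress Session starts before Brass Run-through ends → Brass Run-through and Dress Session overlap.
Brass Tracking starts after Brass Run-through ends, so nothing later overlaps Brass Run-through either.
Brass Tracking starts after Dress Session ends, so nothing later overlaps Dress Session either.
Brass Warm-up starts before Brass Tracking ends → Brass Tracking and Brass Warm-up overlap.
Rhythm Take starts after Brass Tracking ends.
Rhythm Take starts after Brass Warm-up ends.
Overlapping pairs: Brass Run-through & Dress Session, Brass Tracking & Brass Warm-up, Dress Warm-up & Full Mixing, Dress Warm-up & Tech Run-through, Full Mixing & Tech Run-through — 5 in total.

5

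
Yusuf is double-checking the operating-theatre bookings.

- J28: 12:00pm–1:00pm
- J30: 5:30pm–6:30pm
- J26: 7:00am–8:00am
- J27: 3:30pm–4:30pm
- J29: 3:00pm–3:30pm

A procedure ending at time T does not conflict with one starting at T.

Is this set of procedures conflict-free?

Sorted by start: J26, J28, J29, J27, J30.
J28 starts after J26 ends, so nothing later overlaps J26 either.
J29 starts after J28 ends, so nothing later overlaps J28 either.
J27 starts exactly when J29 ends (back-to-back, no overlap), so nothing later overlaps J29 either.
J30 starts after J27 ends.
Every pair is clear; the schedule has no overlaps.

Yes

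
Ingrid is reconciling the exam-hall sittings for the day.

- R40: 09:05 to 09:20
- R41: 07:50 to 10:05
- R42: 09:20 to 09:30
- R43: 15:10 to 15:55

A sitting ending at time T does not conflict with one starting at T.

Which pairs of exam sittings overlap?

R40 & R41, R41 & R42

Two intervals overlap when each starts before the other ends.
Sorted by start: R41, R40, R42, R43.
R40 starts before R41 ends → R41 and R40 overlap.
R42 starts before R41 ends → R41 and R42 overlap.
R43 starts after R41 ends.
R42 starts exactly when R40 ends (back-to-back, no overlap); R40 is clear from here.
R43 starts after R42 ends.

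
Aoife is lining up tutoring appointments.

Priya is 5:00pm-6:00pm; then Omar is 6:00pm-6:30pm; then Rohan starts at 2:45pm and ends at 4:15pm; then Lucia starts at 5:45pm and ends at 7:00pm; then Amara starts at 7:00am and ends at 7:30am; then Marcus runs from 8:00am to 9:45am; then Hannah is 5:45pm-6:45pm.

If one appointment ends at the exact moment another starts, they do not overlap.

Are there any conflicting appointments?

Sorted by start: Amara, Marcus, Rohan, Priya, Lucia, Hannah, Omar.
Marcus starts after Amara ends, so Amara has no further overlaps.
Rohan starts after Marcus ends, so Marcus has no further overlaps.
Priya starts after Rohan ends, so Rohan has no further overlaps.
Lucia starts before Priya ends → Priya and Lucia overlap.
That's a conflict, so the schedule is not conflict-free.

Yes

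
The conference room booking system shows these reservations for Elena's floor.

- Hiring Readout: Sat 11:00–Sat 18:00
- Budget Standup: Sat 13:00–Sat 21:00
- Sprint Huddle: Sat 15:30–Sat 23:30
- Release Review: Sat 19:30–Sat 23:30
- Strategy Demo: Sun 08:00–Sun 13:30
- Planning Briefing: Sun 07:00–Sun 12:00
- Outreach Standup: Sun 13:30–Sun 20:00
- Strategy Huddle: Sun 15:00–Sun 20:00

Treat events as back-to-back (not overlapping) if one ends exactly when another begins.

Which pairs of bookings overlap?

Budget Standup & Hiring Readout, Budget Standup & Release Review, Budget Standup & Sprint Huddle, Hiring Readout & Sprint Huddle, Outreach Standup & Strategy Huddle, Planning Briefing & Strategy Demo, Release Review & Sprint Huddle

Sorted by start: Hiring Readout, Budget Standup, Sprint Huddle, Release Review, Planning Briefing, Strategy Demo, Outreach Standup, Strategy Huddle.
Budget Standup starts before Hiring Readout ends → Hiring Readout and Budget Standup overlap.
Sprint Huddle starts before Hiring Readout ends → Hiring Readout and Sprint Huddle overlap.
Release Review starts after Hiring Readout ends; Hiring Readout is clear from here.
Sprint Huddle starts before Budget Standup ends → Budget Standup and Sprint Huddle overlap.
Release Review starts before Budget Standup ends → Budget Standup and Release Review overlap.
Planning Briefing starts after Budget Standup ends; Budget Standup is clear from here.
Release Review starts before Sprint Huddle ends → Sprint Huddle and Release Review overlap.
Planning Briefing starts after Sprint Huddle ends; Sprint Huddle is clear from here.
Planning Briefing starts after Release Review ends; Release Review is clear from here.
Strategy Demo starts before Planning Briefing ends → Planning Briefing and Strategy Demo overlap.
Outreach Standup starts after Planning Briefing ends; Planning Briefing is clear from here.
Outreach Standup starts exactly when Strategy Demo ends (back-to-back, no overlap); Strategy Demo is clear from here.
Strategy Huddle starts before Outreach Standup ends → Outreach Standup and Strategy Huddle overlap.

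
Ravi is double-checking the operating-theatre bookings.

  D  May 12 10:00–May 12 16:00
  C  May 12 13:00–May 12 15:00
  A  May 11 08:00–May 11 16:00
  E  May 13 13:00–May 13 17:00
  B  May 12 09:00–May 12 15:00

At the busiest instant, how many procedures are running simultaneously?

3

Sort all start/end points and keep a running count:
May 11 08:00 start A → 1
May 11 16:00 end A → 0
May 12 09:00 start B → 1
May 12 10:00 start D → 2
May 12 13:00 start C → 3
May 12 15:00 end B → 2
May 12 15:00 end C → 1
May 12 16:00 end D → 0
May 13 13:00 start E → 1
May 13 17:00 end E → 0
Peak is 3, at May 12 13:00 (B, C, D).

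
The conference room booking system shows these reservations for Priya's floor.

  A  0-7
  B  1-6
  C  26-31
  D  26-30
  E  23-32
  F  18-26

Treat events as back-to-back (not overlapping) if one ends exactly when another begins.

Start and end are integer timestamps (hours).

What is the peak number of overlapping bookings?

Sweep the timeline, counting +1 at each start and −1 at each end (ends before starts at a tie):
0 start A → 1
1 start B → 2
6 end B → 1
7 end A → 0
18 start F → 1
23 start E → 2
26 end F → 1
26 start C → 2
26 start D → 3
30 end D → 2
31 end C → 1
32 end E → 0
Peak is 3, at 26 (C, D, E).

3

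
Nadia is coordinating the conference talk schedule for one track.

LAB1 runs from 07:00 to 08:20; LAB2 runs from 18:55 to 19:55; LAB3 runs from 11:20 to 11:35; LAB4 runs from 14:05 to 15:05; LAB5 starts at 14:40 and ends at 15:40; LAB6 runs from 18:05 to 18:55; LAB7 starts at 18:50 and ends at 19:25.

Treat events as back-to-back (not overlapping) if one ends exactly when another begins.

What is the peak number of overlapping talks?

Sort all start/end points and keep a running count:
07:00 start LAB1 → 1
08:20 end LAB1 → 0
11:20 start LAB3 → 1
11:35 end LAB3 → 0
14:05 start LAB4 → 1
14:40 start LAB5 → 2
15:05 end LAB4 → 1
15:40 end LAB5 → 0
18:05 start LAB6 → 1
18:50 start LAB7 → 2
18:55 end LAB6 → 1
18:55 start LAB2 → 2
19:25 end LAB7 → 1
19:55 end LAB2 → 0
Peak is 2, at 14:40 (LAB4, LAB5).

2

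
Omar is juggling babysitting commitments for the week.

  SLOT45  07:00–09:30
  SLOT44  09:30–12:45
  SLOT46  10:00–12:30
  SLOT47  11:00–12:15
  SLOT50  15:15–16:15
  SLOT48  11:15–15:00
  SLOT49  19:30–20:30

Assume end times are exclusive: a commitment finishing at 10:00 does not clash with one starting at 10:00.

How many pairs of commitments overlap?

6

Sorted by start: SLOT45, SLOT44, SLOT46, SLOT47, SLOT48, SLOT50, SLOT49.
SLOT44 starts exactly when SLOT45 ends (back-to-back, no overlap) — done with SLOT45.
SLOT46 starts before SLOT44 ends → SLOT44 and SLOT46 overlap.
SLOT47 starts before SLOT44 ends → SLOT44 and SLOT47 overlap.
SLOT48 starts before SLOT44 ends → SLOT44 and SLOT48 overlap.
SLOT50 starts after SLOT44 ends — done with SLOT44.
SLOT47 starts before SLOT46 ends → SLOT46 and SLOT47 overlap.
SLOT48 starts before SLOT46 ends → SLOT46 and SLOT48 overlap.
SLOT50 starts after SLOT46 ends — done with SLOT46.
SLOT48 starts before SLOT47 ends → SLOT47 and SLOT48 overlap.
SLOT50 starts after SLOT47 ends — done with SLOT47.
SLOT50 starts after SLOT48 ends — done with SLOT48.
SLOT49 starts after SLOT50 ends.
Overlapping pairs: SLOT44 & SLOT46, SLOT44 & SLOT47, SLOT44 & SLOT48, SLOT46 & SLOT47, SLOT46 & SLOT48, SLOT47 & SLOT48 — 6 in total.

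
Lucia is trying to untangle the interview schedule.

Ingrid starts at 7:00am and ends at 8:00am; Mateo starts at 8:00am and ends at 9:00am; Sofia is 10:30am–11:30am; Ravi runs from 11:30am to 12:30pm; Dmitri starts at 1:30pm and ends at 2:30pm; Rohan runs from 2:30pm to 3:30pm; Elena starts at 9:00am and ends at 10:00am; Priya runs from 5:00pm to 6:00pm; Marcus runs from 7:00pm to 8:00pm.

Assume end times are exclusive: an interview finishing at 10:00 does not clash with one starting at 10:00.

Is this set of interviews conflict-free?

Sorted by start: Ingrid, Mateo, Elena, Sofia, Ravi, Dmitri, Rohan, Priya, Marcus.
Mateo starts exactly when Ingrid ends (back-to-back, no overlap) — done with Ingrid.
Elena starts exactly when Mateo ends (back-to-back, no overlap) — done with Mateo.
Sofia starts after Elena ends — done with Elena.
Ravi starts exactly when Sofia ends (back-to-back, no overlap) — done with Sofia.
Dmitri starts after Ravi ends — done with Ravi.
Rohan starts exactly when Dmitri ends (back-to-back, no overlap) — done with Dmitri.
Priya starts after Rohan ends — done with Rohan.
Marcus starts after Priya ends.
Every pair is clear; the schedule has no overlaps.

Yes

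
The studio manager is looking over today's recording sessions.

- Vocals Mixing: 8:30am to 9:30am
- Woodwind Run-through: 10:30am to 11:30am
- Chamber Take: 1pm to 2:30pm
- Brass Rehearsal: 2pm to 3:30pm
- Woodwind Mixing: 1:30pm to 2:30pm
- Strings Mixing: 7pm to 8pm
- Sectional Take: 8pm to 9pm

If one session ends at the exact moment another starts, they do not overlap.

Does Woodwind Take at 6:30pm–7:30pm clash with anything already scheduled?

Yes — it overlaps Strings Mixing

Vocals Mixing: ends 9:30am at or before Woodwind Take starts 6:30pm → clear.
Woodwind Run-through: ends 11:30am at or before Woodwind Take starts 6:30pm → clear.
Chamber Take: ends 2:30pm at or before Woodwind Take starts 6:30pm → clear.
Woodwind Mixing: ends 2:30pm at or before Woodwind Take starts 6:30pm → clear.
Brass Rehearsal: ends 3:30pm at or before Woodwind Take starts 6:30pm → clear.
Strings Mixing: starts 7pm before Woodwind Take ends 7:30pm, and ends 8pm after Woodwind Take starts 6:30pm → overlap.
Sectional Take: starts 8pm at or after Woodwind Take ends 7:30pm → clear.
Woodwind Take overlaps Strings Mixing.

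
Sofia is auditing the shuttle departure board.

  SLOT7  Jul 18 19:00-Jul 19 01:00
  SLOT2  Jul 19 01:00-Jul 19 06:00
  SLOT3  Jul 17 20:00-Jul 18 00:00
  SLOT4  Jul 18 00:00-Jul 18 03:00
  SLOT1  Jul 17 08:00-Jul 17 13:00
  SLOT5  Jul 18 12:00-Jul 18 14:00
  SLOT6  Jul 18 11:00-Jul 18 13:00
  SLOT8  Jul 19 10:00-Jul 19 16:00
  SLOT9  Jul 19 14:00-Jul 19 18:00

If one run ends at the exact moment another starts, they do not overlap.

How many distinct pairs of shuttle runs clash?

2

Two intervals overlap when each starts before the other ends.
Sorted by start: SLOT1, SLOT3, SLOT4, SLOT6, SLOT5, SLOT7, SLOT2, SLOT8, SLOT9.
SLOT3 starts after SLOT1 ends — done with SLOT1.
SLOT4 starts exactly when SLOT3 ends (back-to-back, no overlap) — done with SLOT3.
SLOT6 starts after SLOT4 ends — done with SLOT4.
SLOT5 starts before SLOT6 ends → SLOT6 and SLOT5 overlap.
SLOT7 starts after SLOT6 ends — done with SLOT6.
SLOT7 starts after SLOT5 ends — done with SLOT5.
SLOT2 starts exactly when SLOT7 ends (back-to-back, no overlap) — done with SLOT7.
SLOT8 starts after SLOT2 ends — done with SLOT2.
SLOT9 starts before SLOT8 ends → SLOT8 and SLOT9 overlap.
Overlapping pairs: SLOT5 & SLOT6, SLOT8 & SLOT9 — 2 in total.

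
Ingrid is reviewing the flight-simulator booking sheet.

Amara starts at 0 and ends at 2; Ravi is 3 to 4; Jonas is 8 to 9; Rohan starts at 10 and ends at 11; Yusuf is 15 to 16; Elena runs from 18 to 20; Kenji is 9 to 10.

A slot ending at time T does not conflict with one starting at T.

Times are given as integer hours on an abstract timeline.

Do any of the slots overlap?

No

Sorted by start: Amara, Ravi, Jonas, Kenji, Rohan, Yusuf, Elena.
Ravi starts after Amara ends, so nothing later overlaps Amara either.
Jonas starts after Ravi ends, so nothing later overlaps Ravi either.
Kenji starts exactly when Jonas ends (back-to-back, no overlap), so nothing later overlaps Jonas either.
Rohan starts exactly when Kenji ends (back-to-back, no overlap), so nothing later overlaps Kenji either.
Yusuf starts after Rohan ends, so nothing later overlaps Rohan either.
Elena starts after Yusuf ends.
Every pair is clear; the schedule has no overlaps.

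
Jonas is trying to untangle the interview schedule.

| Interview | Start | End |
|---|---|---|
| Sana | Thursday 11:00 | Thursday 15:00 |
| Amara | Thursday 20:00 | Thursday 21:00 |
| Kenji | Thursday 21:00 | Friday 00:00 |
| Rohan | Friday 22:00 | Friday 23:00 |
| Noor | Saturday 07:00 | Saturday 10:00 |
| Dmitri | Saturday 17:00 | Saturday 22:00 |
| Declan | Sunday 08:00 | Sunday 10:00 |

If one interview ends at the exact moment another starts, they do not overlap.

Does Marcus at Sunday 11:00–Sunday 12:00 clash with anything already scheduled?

No — it doesn't clash with anything

Sana: ends Thursday 15:00 at or before Marcus starts Sunday 11:00 → clear.
Amara: ends Thursday 21:00 at or before Marcus starts Sunday 11:00 → clear.
Kenji: ends Friday 00:00 at or before Marcus starts Sunday 11:00 → clear.
Rohan: ends Friday 23:00 at or before Marcus starts Sunday 11:00 → clear.
Noor: ends Saturday 10:00 at or before Marcus starts Sunday 11:00 → clear.
Dmitri: ends Saturday 22:00 at or before Marcus starts Sunday 11:00 → clear.
Declan: ends Sunday 10:00 at or before Marcus starts Sunday 11:00 → clear.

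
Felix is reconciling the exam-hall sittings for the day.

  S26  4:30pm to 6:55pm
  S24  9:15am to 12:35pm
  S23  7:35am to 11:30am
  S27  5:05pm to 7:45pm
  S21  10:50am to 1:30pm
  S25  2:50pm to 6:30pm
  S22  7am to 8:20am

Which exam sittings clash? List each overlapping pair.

Sorted by start: S22, S23, S24, S21, S25, S26, S27.
S23 starts before S22 ends → S22 and S23 overlap.
S24 starts after S22 ends, so nothing later overlaps S22 either.
S24 starts before S23 ends → S23 and S24 overlap.
S21 starts before S23 ends → S23 and S21 overlap.
S25 starts after S23 ends, so nothing later overlaps S23 either.
S21 starts before S24 ends → S24 and S21 overlap.
S25 starts after S24 ends, so nothing later overlaps S24 either.
S25 starts after S21 ends, so nothing later overlaps S21 either.
S26 starts before S25 ends → S25 and S26 overlap.
S27 starts before S25 ends → S25 and S27 overlap.
S27 starts before S26 ends → S26 and S27 overlap.

S21 & S23, S21 & S24, S22 & S23, S23 & S24, S25 & S26, S25 & S27, S26 & S27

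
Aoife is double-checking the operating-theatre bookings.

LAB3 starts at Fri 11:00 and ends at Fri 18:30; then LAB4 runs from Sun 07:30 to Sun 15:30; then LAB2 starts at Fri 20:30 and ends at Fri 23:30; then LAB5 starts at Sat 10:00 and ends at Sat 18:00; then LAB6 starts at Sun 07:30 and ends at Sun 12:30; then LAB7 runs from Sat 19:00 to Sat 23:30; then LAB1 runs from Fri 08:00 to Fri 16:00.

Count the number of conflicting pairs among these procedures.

2

Sorted by start: LAB1, LAB3, LAB2, LAB5, LAB7, LAB4, LAB6.
LAB3 starts before LAB1 ends → LAB1 and LAB3 overlap.
LAB2 starts after LAB1 ends, so nothing later overlaps LAB1 either.
LAB2 starts after LAB3 ends, so nothing later overlaps LAB3 either.
LAB5 starts after LAB2 ends, so nothing later overlaps LAB2 either.
LAB7 starts after LAB5 ends, so nothing later overlaps LAB5 either.
LAB4 starts after LAB7 ends, so nothing later overlaps LAB7 either.
LAB6 starts before LAB4 ends → LAB4 and LAB6 overlap.
Overlapping pairs: LAB1 & LAB3, LAB4 & LAB6 — 2 in total.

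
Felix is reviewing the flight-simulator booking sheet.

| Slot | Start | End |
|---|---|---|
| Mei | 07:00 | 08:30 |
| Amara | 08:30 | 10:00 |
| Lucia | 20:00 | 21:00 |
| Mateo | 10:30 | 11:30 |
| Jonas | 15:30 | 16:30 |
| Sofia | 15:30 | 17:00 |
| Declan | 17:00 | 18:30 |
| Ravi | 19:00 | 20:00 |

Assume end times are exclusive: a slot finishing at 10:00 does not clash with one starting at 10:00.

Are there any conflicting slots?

Two intervals overlap when each starts before the other ends.
Sorted by start: Mei, Amara, Mateo, Jonas, Sofia, Declan, Ravi, Lucia.
Amara starts exactly when Mei ends (back-to-back, no overlap), so Mei has no further overlaps.
Mateo starts after Amara ends, so Amara has no further overlaps.
Jonas starts after Mateo ends, so Mateo has no further overlaps.
Sofia starts before Jonas ends → Jonas and Sofia overlap.
That's a conflict, so the schedule is not conflict-free.

Yes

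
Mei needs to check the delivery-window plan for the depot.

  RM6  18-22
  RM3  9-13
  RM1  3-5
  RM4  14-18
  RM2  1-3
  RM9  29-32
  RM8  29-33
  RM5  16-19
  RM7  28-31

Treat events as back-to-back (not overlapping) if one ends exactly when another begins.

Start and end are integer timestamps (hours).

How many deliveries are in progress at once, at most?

Sweep the timeline, counting +1 at each start and −1 at each end (ends before starts at a tie):
1 start RM2 → 1
3 end RM2 → 0
3 start RM1 → 1
5 end RM1 → 0
9 start RM3 → 1
13 end RM3 → 0
14 start RM4 → 1
16 start RM5 → 2
18 end RM4 → 1
18 start RM6 → 2
19 end RM5 → 1
22 end RM6 → 0
28 start RM7 → 1
29 start RM8 → 2
29 start RM9 → 3
31 end RM7 → 2
32 end RM9 → 1
33 end RM8 → 0
Peak is 3, at 29 (RM7, RM8, RM9).

3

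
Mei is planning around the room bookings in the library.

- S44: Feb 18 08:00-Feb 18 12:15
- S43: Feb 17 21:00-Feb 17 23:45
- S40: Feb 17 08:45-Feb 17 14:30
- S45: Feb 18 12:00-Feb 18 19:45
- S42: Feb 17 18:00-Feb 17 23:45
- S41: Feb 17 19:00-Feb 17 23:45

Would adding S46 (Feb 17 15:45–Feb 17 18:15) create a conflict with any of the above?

S40: ends Feb 17 14:30 at or before S46 starts Feb 17 15:45 → clear.
S42: starts Feb 17 18:00 before S46 ends Feb 17 18:15, and ends Feb 17 23:45 after S46 starts Feb 17 15:45 → overlap.
S41: starts Feb 17 19:00 at or after S46 ends Feb 17 18:15 → clear.
S43: starts Feb 17 21:00 at or after S46 ends Feb 17 18:15 → clear.
S44: starts Feb 18 08:00 at or after S46 ends Feb 17 18:15 → clear.
S45: starts Feb 18 12:00 at or after S46 ends Feb 17 18:15 → clear.
S46 overlaps S42.

Yes — it overlaps S42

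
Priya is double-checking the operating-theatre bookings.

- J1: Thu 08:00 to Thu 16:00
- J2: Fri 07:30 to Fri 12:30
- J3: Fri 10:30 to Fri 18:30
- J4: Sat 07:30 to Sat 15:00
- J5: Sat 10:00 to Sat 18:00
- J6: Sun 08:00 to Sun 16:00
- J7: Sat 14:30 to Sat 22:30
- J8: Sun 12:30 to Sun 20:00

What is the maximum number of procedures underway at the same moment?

3

Sort all start/end points and keep a running count:
Thu 08:00 start J1 → 1
Thu 16:00 end J1 → 0
Fri 07:30 start J2 → 1
Fri 10:30 start J3 → 2
Fri 12:30 end J2 → 1
Fri 18:30 end J3 → 0
Sat 07:30 start J4 → 1
Sat 10:00 start J5 → 2
Sat 14:30 start J7 → 3
Sat 15:00 end J4 → 2
Sat 18:00 end J5 → 1
Sat 22:30 end J7 → 0
Sun 08:00 start J6 → 1
Sun 12:30 start J8 → 2
Sun 16:00 end J6 → 1
Sun 20:00 end J8 → 0
Peak is 3, at Sat 14:30 (J4, J5, J7).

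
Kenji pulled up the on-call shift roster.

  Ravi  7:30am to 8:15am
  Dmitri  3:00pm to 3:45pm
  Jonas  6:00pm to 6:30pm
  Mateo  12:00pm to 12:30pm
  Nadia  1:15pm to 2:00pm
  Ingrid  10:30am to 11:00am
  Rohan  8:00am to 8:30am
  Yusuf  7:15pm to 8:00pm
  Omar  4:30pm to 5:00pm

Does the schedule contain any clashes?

Yes

Sorted by start: Ravi, Rohan, Ingrid, Mateo, Nadia, Dmitri, Omar, Jonas, Yusuf.
Rohan starts before Ravi ends → Ravi and Rohan overlap.
That's a conflict, so the schedule is not conflict-free.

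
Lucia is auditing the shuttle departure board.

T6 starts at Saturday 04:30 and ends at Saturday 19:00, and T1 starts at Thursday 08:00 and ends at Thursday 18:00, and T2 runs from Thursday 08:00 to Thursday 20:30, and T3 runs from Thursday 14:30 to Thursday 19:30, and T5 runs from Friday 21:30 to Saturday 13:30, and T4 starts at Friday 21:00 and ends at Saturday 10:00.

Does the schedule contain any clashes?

Two intervals overlap when each starts before the other ends.
Sorted by start: T1, T2, T3, T4, T5, T6.
T2 starts before T1 ends → T1 and T2 overlap.
That's a conflict, so the schedule is not conflict-free.

Yes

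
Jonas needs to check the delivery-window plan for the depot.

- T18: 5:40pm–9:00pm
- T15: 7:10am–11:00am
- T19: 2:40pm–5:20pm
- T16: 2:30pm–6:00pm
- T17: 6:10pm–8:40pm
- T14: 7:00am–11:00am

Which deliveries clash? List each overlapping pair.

T14 & T15, T16 & T18, T16 & T19, T17 & T18

Two intervals overlap when each starts before the other ends.
Sorted by start: T14, T15, T16, T19, T18, T17.
T15 starts before T14 ends → T14 and T15 overlap.
T16 starts after T14 ends, so T14 has no further overlaps.
T16 starts after T15 ends, so T15 has no further overlaps.
T19 starts before T16 ends → T16 and T19 overlap.
T18 starts before T16 ends → T16 and T18 overlap.
T17 starts after T16 ends.
T18 starts after T19 ends, so T19 has no further overlaps.
T17 starts before T18 ends → T18 and T17 overlap.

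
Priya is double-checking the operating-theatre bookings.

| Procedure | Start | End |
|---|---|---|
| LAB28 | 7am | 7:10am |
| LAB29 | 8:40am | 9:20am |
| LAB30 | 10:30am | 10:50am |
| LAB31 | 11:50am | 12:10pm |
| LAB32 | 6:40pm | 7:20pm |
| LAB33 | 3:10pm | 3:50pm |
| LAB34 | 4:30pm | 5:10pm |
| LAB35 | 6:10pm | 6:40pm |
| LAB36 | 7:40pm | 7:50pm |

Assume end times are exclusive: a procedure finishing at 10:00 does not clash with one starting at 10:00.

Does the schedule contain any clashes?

Two intervals overlap when each starts before the other ends.
Sorted by start: LAB28, LAB29, LAB30, LAB31, LAB33, LAB34, LAB35, LAB32, LAB36.
LAB29 starts after LAB28 ends; LAB28 is clear from here.
LAB30 starts after LAB29 ends; LAB29 is clear from here.
LAB31 starts after LAB30 ends; LAB30 is clear from here.
LAB33 starts after LAB31 ends; LAB31 is clear from here.
LAB34 starts after LAB33 ends; LAB33 is clear from here.
LAB35 starts after LAB34 ends; LAB34 is clear from here.
LAB32 starts exactly when LAB35 ends (back-to-back, no overlap); LAB35 is clear from here.
LAB36 starts after LAB32 ends.
Every pair is clear; the schedule has no overlaps.

No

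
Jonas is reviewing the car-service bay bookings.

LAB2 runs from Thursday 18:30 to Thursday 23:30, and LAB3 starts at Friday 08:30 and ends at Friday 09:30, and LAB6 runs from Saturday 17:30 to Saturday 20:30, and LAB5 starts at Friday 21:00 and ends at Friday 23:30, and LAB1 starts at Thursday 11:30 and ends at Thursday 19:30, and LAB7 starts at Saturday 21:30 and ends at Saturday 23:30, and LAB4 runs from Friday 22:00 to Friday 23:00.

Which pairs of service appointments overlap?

LAB1 & LAB2, LAB4 & LAB5

Two intervals overlap when each starts before the other ends.
Sorted by start: LAB1, LAB2, LAB3, LAB5, LAB4, LAB6, LAB7.
LAB2 starts before LAB1 ends → LAB1 and LAB2 overlap.
LAB3 starts after LAB1 ends, so nothing later overlaps LAB1 either.
LAB3 starts after LAB2 ends, so nothing later overlaps LAB2 either.
LAB5 starts after LAB3 ends, so nothing later overlaps LAB3 either.
LAB4 starts before LAB5 ends → LAB5 and LAB4 overlap.
LAB6 starts after LAB5 ends, so nothing later overlaps LAB5 either.
LAB6 starts after LAB4 ends, so nothing later overlaps LAB4 either.
LAB7 starts after LAB6 ends.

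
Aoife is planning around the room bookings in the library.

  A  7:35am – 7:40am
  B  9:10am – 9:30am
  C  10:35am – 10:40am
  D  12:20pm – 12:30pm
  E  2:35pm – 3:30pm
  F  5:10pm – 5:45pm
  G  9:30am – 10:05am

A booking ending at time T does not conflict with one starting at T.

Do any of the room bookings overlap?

No

Sorted by start: A, B, G, C, D, E, F.
B starts after A ends — done with A.
G starts exactly when B ends (back-to-back, no overlap) — done with B.
C starts after G ends — done with G.
D starts after C ends — done with C.
E starts after D ends — done with D.
F starts after E ends.
Every pair is clear; the schedule has no overlaps.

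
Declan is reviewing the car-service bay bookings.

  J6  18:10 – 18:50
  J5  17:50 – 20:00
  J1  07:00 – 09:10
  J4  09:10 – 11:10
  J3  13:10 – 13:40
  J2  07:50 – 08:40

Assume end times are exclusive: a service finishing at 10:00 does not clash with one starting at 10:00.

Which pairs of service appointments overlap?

Two intervals overlap when each starts before the other ends.
Sorted by start: J1, J2, J4, J3, J5, J6.
J2 starts before J1 ends → J1 and J2 overlap.
J4 starts exactly when J1 ends (back-to-back, no overlap) — done with J1.
J4 starts after J2 ends — done with J2.
J3 starts after J4 ends — done with J4.
J5 starts after J3 ends — done with J3.
J6 starts before J5 ends → J5 and J6 overlap.

J1 & J2, J5 & J6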